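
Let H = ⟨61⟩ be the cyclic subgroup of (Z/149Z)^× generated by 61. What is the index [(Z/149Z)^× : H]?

The order of 61 must divide φ(149) = 149 − 1 = 148 = 2^2 · 37.
Divisors of 148: 1, 2, 4, 37, 74, 148.
Check 61^d mod 149 for each divisor in increasing order:
61^1 ≡ 61 (mod 149)
61^2 ≡ 145 (mod 149)
61^4 ≡ 16 (mod 149)
61^37 ≡ 148 (mod 149)
61^74 ≡ 1 (mod 149) ✓
Thus |⟨61⟩| = ord(61) = 74.
The index is φ(149) / ord(61) = 148 / 74 = 2.

2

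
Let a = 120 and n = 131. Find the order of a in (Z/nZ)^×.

Since 120 ∈ (Z/131Z)^×, its order divides φ(131) = 131 − 1 = 130 = 2 · 5 · 13.
Divisors of 130: 1, 2, 5, 10, 13, 26, 65, 130.
Test each divisor d:
120^1 ≡ 120 (mod 131)
120^2 ≡ 121 (mod 131)
120^5 ≡ 79 (mod 131)
120^10 ≡ 84 (mod 131)
120^13 ≡ 70 (mod 131)
120^26 ≡ 53 (mod 131)
120^65 ≡ 130 (mod 131)
120^130 ≡ 1 (mod 131) ✓
Hence ord(120) = 130.

130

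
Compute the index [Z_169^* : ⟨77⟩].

6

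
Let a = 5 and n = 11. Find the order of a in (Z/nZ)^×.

The order of 5 must divide φ(11) = 11 − 1 = 10 = 2 · 5.
Divisors of 10: 1, 2, 5, 10.
Compute 5^d (mod 11) for the divisors d until we hit 1:
5^1 ≡ 5
5^2 ≡ 3
5^5 ≡ 1
The smallest such exponent is 5, so the order of 5 is 5.

5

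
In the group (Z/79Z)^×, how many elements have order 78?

24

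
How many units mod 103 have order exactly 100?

φ(103) = 103 − 1 = 102 = 2 · 3 · 17.
In a cyclic group of order 102, there are φ(d) elements of order d for each divisor d of 102, and zero for non-divisors.
Here 102 is not a multiple of 100, so there are no elements of order 100.

0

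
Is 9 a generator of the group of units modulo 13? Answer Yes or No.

No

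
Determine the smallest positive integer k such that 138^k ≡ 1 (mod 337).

ord(138) | φ(337) = 337 − 1 = 336 = 2^4 · 3 · 7.
Divisors of 336: 1, 2, 3, 4, 6, 7, 8, 12, 14, 16, 21, 24, 28, 42, 48, 56, 84, 112, 168, 336.
Evaluate successive powers at the divisors of 336:
138^1 ≡ 138
138^2 ≡ 172
138^3 ≡ 146
138^4 ≡ 265
138^6 ≡ 85
138^7 ≡ 272
138^8 ≡ 129
138^12 ≡ 148
138^14 ≡ 181
138^16 ≡ 128
138^21 ≡ 30
138^24 ≡ 336
138^28 ≡ 72
138^42 ≡ 226
138^48 ≡ 1
So ord_337(138) = 48.

48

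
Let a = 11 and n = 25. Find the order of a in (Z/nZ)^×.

5

ord(11) | φ(25) = φ(5^2) = 5·(5−1) = 20 = 2^2 · 5.
Divisors of 20: 1, 2, 4, 5, 10, 20.
Check 11^d mod 25 for each divisor in increasing order:
11^1 ≡ 11 (mod 25)
11^2 ≡ 21 (mod 25)
11^4 ≡ 16 (mod 25)
11^5 ≡ 1 (mod 25) ✓
The smallest such exponent is 5, so the order of 11 is 5.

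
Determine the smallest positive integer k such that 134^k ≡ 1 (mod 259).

12

By Lagrange's theorem, ord_259(134) divides φ(259) = φ(7·37) = (7−1)·(37−1) = 6·36 = 216 = 2^3 · 3^3.
Divisors of 216: 1, 2, 3, 4, 6, 8, 9, 12, 18, 24, 27, 36, 54, 72, 108, 216.
Check 134^d mod 259 for each divisor in increasing order:
134^1 ≡ 134 (mod 259)
134^2 ≡ 85 (mod 259)
134^3 ≡ 253 (mod 259)
134^4 ≡ 232 (mod 259)
134^6 ≡ 36 (mod 259)
134^8 ≡ 211 (mod 259)
134^9 ≡ 43 (mod 259)
134^12 ≡ 1 (mod 259) ✓
Hence ord(134) = 12.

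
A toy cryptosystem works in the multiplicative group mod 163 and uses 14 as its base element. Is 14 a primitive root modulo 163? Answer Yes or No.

No

φ(163) = 163 − 1 = 162 = 2 · 3^4.
14 is a primitive root mod 163 iff 14^(φ(163)/q) ≢ 1 for every prime q | φ(163), i.e. q ∈ {2, 3}.
14^81 ≡ 1 (mod 163)  [q = 2: ≡ 1 ✗]
14^54 ≡ 58 (mod 163)  [q = 3: ≢ 1 ✓]
Since 14^81 ≡ 1, the order of 14 divides 81 < 162, so 14 is not a primitive root.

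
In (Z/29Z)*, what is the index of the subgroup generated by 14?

1

The order of 14 must divide φ(29) = 29 − 1 = 28 = 2^2 · 7.
Divisors of 28: 1, 2, 4, 7, 14, 28.
Compute 14^d (mod 29) for the divisors d until we hit 1:
14^1 ≡ 14 (mod 29)
14^2 ≡ 22 (mod 29)
14^4 ≡ 20 (mod 29)
14^7 ≡ 12 (mod 29)
14^14 ≡ 28 (mod 29)
14^28 ≡ 1 (mod 29) ✓
The order of 14 is 28, so the subgroup it generates has 28 elements.
The index is φ(29) / ord(14) = 28 / 28 = 1.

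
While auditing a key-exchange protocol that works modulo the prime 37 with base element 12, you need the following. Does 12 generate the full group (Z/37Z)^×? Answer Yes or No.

φ(37) = 37 − 1 = 36 = 2^2 · 3^2.
Test 12^(36/q) mod 37 for each prime factor q of 36:
12^18 ≡ 1 (mod 37)  [q = 2: ≡ 1 ✗]
12^12 ≡ 26 (mod 37)  [q = 3: ≢ 1 ✓]
Since 12^18 ≡ 1, the order of 12 divides 18 < 36, so 12 is not a primitive root.

No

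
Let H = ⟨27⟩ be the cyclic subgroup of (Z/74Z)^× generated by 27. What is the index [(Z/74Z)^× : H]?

6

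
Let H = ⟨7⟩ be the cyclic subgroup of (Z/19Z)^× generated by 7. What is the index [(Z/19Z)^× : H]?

6

Since 7 ∈ (Z/19Z)^×, its order divides φ(19) = 19 − 1 = 18 = 2 · 3^2.
Divisors of 18: 1, 2, 3, 6, 9, 18.
Check 7^d mod 19 for each divisor in increasing order:
7^1 ≡ 7 (mod 19)
7^2 ≡ 11 (mod 19)
7^3 ≡ 1 (mod 19) ✓
So ord_19(7) = 3, hence |⟨7⟩| = 3.
The index is φ(19) / ord(7) = 18 / 3 = 6.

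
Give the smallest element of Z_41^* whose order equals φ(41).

6

φ(41) = 41 − 1 = 40 = 2^3 · 5.
Test candidates g = 2, 3, … against the prime factors q ∈ {2, 5} of φ(41): g is a generator iff g^(40/q) ≢ 1 for every such q.
g = 2: 2^20 ≡ 1 — hits 1, so not a primitive root.
g = 3: 3^20 ≡ 40; 3^8 ≡ 1 — hits 1, so not a primitive root.
g = 4: 4^20 ≡ 1 — hits 1, so not a primitive root.
g = 5: 5^20 ≡ 1 — hits 1, so not a primitive root.
g = 6: 6^20 ≡ 40; 6^8 ≡ 10 — none is 1, so 6 is a primitive root.
So 6 is the smallest generator of (Z/41Z)^×.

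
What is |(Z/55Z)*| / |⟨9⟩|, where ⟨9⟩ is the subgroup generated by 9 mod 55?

Since 9 ∈ (Z/55Z)^×, its order divides φ(55) = φ(5·11) = (5−1)·(11−1) = 4·10 = 40 = 2^3 · 5.
Divisors of 40: 1, 2, 4, 5, 8, 10, 20, 40.
Check 9^d mod 55 for each divisor in increasing order:
9^1 ≡ 9
9^2 ≡ 26
9^4 ≡ 16
9^5 ≡ 34
9^8 ≡ 36
9^10 ≡ 1
Thus |⟨9⟩| = ord(9) = 10.
Index = |(Z/55Z)^×| / |⟨9⟩| = 40 / 10 = 4.

4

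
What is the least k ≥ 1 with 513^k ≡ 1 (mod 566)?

ord(513) | φ(566) = φ(2)·φ(283) = 1·282 = 282 = 2 · 3 · 47.
Divisors of 282: 1, 2, 3, 6, 47, 94, 141, 282.
Compute 513^d (mod 566) for the divisors d until we hit 1:
513^1 ≡ 513 (mod 566)
513^2 ≡ 545 (mod 566)
513^3 ≡ 547 (mod 566)
513^6 ≡ 361 (mod 566)
513^47 ≡ 1 (mod 566) ✓
Therefore the multiplicative order of 513 modulo 566 is 47.

47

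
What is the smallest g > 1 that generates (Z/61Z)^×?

φ(61) = 61 − 1 = 60 = 2^2 · 3 · 5.
g is a primitive root iff g^(60/q) ≢ 1 (mod 61) for each prime q ∈ {2, 3, 5}.
g = 2: 2^30 ≡ 60; 2^20 ≡ 47; 2^12 ≡ 9 — none is 1, so 2 is a primitive root.
The smallest primitive root modulo 61 is 2.

2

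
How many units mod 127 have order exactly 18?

φ(127) = 127 − 1 = 126 = 2 · 3^2 · 7.
Since (Z/127Z)^× is cyclic of order 126, the number of elements of order d is φ(d) when d | 126 and 0 otherwise.
18 = 2 · 3^2 divides 126, and φ(18) = 6.

6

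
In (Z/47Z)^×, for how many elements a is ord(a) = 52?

0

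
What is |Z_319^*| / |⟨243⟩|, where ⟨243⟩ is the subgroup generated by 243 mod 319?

10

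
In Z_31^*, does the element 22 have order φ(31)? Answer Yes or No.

Yes

φ(31) = 31 − 1 = 30 = 2 · 3 · 5.
Test 22^(30/q) mod 31 for each prime factor q of 30:
22^15 ≡ 30 (mod 31)  [q = 2: ≢ 1 ✓]
22^10 ≡ 5 (mod 31)  [q = 3: ≢ 1 ✓]
22^6 ≡ 8 (mod 31)  [q = 5: ≢ 1 ✓]
None equal 1, so ord_31(22) = 30: 22 is a primitive root.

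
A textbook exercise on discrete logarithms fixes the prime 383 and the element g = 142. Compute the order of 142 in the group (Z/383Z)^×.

By Lagrange's theorem, ord_383(142) divides φ(383) = 383 − 1 = 382 = 2 · 191.
Divisors of 382: 1, 2, 191, 382.
Compute 142^d (mod 383) for the divisors d until we hit 1:
142^1 ≡ 142 (mod 383)
142^2 ≡ 248 (mod 383)
142^191 ≡ 1 (mod 383) ✓
The smallest such exponent is 191, so the order of 142 is 191.

191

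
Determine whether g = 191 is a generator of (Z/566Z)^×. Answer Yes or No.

Yes

φ(566) = φ(2)·φ(283) = 1·282 = 282 = 2 · 3 · 47.
It suffices to check that the order of 191 is not a proper divisor of 282: compute 191^(282/q) for q ∈ {2, 3, 47}.
191^141 ≡ 565 (mod 566)  [q = 2: ≢ 1 ✓]
191^94 ≡ 521 (mod 566)  [q = 3: ≢ 1 ✓]
191^6 ≡ 253 (mod 566)  [q = 47: ≢ 1 ✓]
None equal 1, so ord_566(191) = 282: 191 is a primitive root.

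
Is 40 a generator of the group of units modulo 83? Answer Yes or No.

No

φ(83) = 83 − 1 = 82 = 2 · 41.
It suffices to check that the order of 40 is not a proper divisor of 82: compute 40^(82/q) for q ∈ {2, 41}.
40^41 ≡ 1 (mod 83)  [q = 2: ≡ 1 ✗]
40^2 ≡ 23 (mod 83)  [q = 41: ≢ 1 ✓]
Since 40^41 ≡ 1, the order of 40 divides 41 < 82, so 40 is not a primitive root.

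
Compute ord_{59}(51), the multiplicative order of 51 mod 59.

29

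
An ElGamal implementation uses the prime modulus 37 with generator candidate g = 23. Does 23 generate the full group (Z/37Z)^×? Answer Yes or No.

φ(37) = 37 − 1 = 36 = 2^2 · 3^2.
An element g generates (Z/37Z)^× iff g^(36/q) ≢ 1 (mod 37) for each prime q ∈ {2, 3}.
23^18 ≡ 36 (mod 37)  [q = 2: ≢ 1 ✓]
23^12 ≡ 1 (mod 37)  [q = 3: ≡ 1 ✗]
23^12 ≡ 1 shows ord(23) | 12, strictly less than φ(37); not a primitive root.

No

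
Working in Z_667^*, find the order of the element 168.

154

ord(168) | φ(667) = φ(23·29) = (23−1)·(29−1) = 22·28 = 616 = 2^3 · 7 · 11.
Divisors of 616: 1, 2, 4, 7, 8, 11, 14, 22, 28, 44, 56, 77, 88, 154, 308, 616.
Evaluate successive powers at the divisors of 616:
168^1 ≡ 168
168^2 ≡ 210
168^4 ≡ 78
168^7 ≡ 465
168^8 ≡ 81
168^11 ≡ 252
168^14 ≡ 117
168^22 ≡ 139
168^28 ≡ 349
168^44 ≡ 645
168^56 ≡ 407
168^77 ≡ 436
168^88 ≡ 484
168^154 ≡ 1
The smallest such exponent is 154, so the order of 168 is 154.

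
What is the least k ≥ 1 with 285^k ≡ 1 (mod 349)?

By Lagrange's theorem, ord_349(285) divides φ(349) = 349 − 1 = 348 = 2^2 · 3 · 29.
Divisors of 348: 1, 2, 3, 4, 6, 12, 29, 58, 87, 116, 174, 348.
Compute 285^d (mod 349) for the divisors d until we hit 1:
285^1 ≡ 285 (mod 349)
285^2 ≡ 257 (mod 349)
285^3 ≡ 304 (mod 349)
285^4 ≡ 88 (mod 349)
285^6 ≡ 280 (mod 349)
285^12 ≡ 224 (mod 349)
285^29 ≡ 1 (mod 349) ✓
Hence ord(285) = 29.

29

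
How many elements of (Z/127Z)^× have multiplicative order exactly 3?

φ(127) = 127 − 1 = 126 = 2 · 3^2 · 7.
Since (Z/127Z)^× is cyclic of order 126, the number of elements of order d is φ(d) when d | 126 and 0 otherwise.
3 | 126, and φ(3) = 3 − 1 = 2.

2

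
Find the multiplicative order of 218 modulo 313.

104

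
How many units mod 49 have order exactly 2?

φ(49) = φ(7^2) = 7·(7−1) = 42 = 2 · 3 · 7.
(Z/49Z)^× is cyclic (|G| = 42); a cyclic group of order m has exactly φ(d) elements of each order d | m, and none otherwise.
2 | 42, and φ(2) = 2 − 1 = 1.

1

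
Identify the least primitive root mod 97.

5

φ(97) = 97 − 1 = 96 = 2^5 · 3.
Test candidates g = 2, 3, … against the prime factors q ∈ {2, 3} of φ(97): g is a generator iff g^(96/q) ≢ 1 for every such q.
g = 2: 2^48 ≡ 1 — hits 1, so not a primitive root.
g = 3: 3^48 ≡ 1 — hits 1, so not a primitive root.
g = 4: 4^48 ≡ 1 — hits 1, so not a primitive root.
g = 5: 5^48 ≡ 96; 5^32 ≡ 35 — none is 1, so 5 is a primitive root.
So 5 is the smallest generator of (Z/97Z)^×.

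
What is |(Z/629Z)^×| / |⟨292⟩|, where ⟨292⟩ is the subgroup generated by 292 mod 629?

Since 292 ∈ (Z/629Z)^×, its order divides φ(629) = φ(17·37) = (17−1)·(37−1) = 16·36 = 576 = 2^6 · 3^2.
Divisors of 576: 1, 2, 3, 4, 6, 8, 9, 12, 16, 18, 24, 32, 36, 48, 64, 72, 96, 144, 192, 288, 576.
Check 292^d mod 629 for each divisor in increasing order:
292^1 ≡ 292 (mod 629)
292^2 ≡ 349 (mod 629)
292^3 ≡ 10 (mod 629)
292^4 ≡ 404 (mod 629)
292^6 ≡ 100 (mod 629)
292^8 ≡ 305 (mod 629)
292^9 ≡ 371 (mod 629)
292^12 ≡ 565 (mod 629)
292^16 ≡ 562 (mod 629)
292^18 ≡ 519 (mod 629)
292^24 ≡ 322 (mod 629)
292^32 ≡ 86 (mod 629)
292^36 ≡ 149 (mod 629)
292^48 ≡ 528 (mod 629)
292^64 ≡ 477 (mod 629)
292^72 ≡ 186 (mod 629)
292^96 ≡ 137 (mod 629)
292^144 ≡ 1 (mod 629) ✓
So ord_629(292) = 144, hence |⟨292⟩| = 144.
[(Z/629Z)^× : ⟨292⟩] = 576/144 = 4.

4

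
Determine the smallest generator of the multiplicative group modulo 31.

3

φ(31) = 31 − 1 = 30 = 2 · 3 · 5.
Test candidates g = 2, 3, … against the prime factors q ∈ {2, 3, 5} of φ(31): g is a generator iff g^(30/q) ≢ 1 for every such q.
g = 2: 2^15 ≡ 1 — hits 1, so not a primitive root.
g = 3: 3^15 ≡ 30; 3^10 ≡ 25; 3^6 ≡ 16 — none is 1, so 3 is a primitive root.
Hence the least primitive root of 31 is 3.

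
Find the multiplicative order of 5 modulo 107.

Since 5 ∈ (Z/107Z)^×, its order divides φ(107) = 107 − 1 = 106 = 2 · 53.
Divisors of 106: 1, 2, 53, 106.
Evaluate successive powers at the divisors of 106:
5^1 ≡ 5 (mod 107)
5^2 ≡ 25 (mod 107)
5^53 ≡ 106 (mod 107)
5^106 ≡ 1 (mod 107) ✓
Therefore the multiplicative order of 5 modulo 107 is 106.

106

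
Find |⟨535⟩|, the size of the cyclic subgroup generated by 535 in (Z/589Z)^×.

By Lagrange's theorem, ord_589(535) divides φ(589) = φ(19·31) = (19−1)·(31−1) = 18·30 = 540 = 2^2 · 3^3 · 5.
Divisors of 540: 1, 2, 3, 4, 5, 6, 9, 10, 12, 15, 18, 20, 27, 30, 36, 45, 54, 60, 90, 108, 135, 180, 270, 540.
Compute 535^d (mod 589) for the divisors d until we hit 1:
535^1 ≡ 535 (mod 589)
535^2 ≡ 560 (mod 589)
535^3 ≡ 388 (mod 589)
535^4 ≡ 252 (mod 589)
535^5 ≡ 528 (mod 589)
535^6 ≡ 349 (mod 589)
535^9 ≡ 531 (mod 589)
535^10 ≡ 187 (mod 589)
535^12 ≡ 467 (mod 589)
535^15 ≡ 373 (mod 589)
535^18 ≡ 419 (mod 589)
535^20 ≡ 218 (mod 589)
535^27 ≡ 436 (mod 589)
535^30 ≡ 125 (mod 589)
535^36 ≡ 39 (mod 589)
535^45 ≡ 94 (mod 589)
535^54 ≡ 438 (mod 589)
535^60 ≡ 311 (mod 589)
535^90 ≡ 1 (mod 589) ✓
So ord_589(535) = 90.

90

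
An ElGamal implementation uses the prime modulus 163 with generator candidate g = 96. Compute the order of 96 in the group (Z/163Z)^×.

81

The order of 96 must divide φ(163) = 163 − 1 = 162 = 2 · 3^4.
Divisors of 162: 1, 2, 3, 6, 9, 18, 27, 54, 81, 162.
Test each divisor d:
96^1 ≡ 96 (mod 163)
96^2 ≡ 88 (mod 163)
96^3 ≡ 135 (mod 163)
96^6 ≡ 132 (mod 163)
96^9 ≡ 53 (mod 163)
96^18 ≡ 38 (mod 163)
96^27 ≡ 58 (mod 163)
96^54 ≡ 104 (mod 163)
96^81 ≡ 1 (mod 163) ✓
So ord_163(96) = 81.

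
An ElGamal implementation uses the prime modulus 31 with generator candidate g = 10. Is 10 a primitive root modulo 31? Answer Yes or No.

φ(31) = 31 − 1 = 30 = 2 · 3 · 5.
Test 10^(30/q) mod 31 for each prime factor q of 30:
10^15 ≡ 1 (mod 31)  [q = 2: ≡ 1 ✗]
10^10 ≡ 5 (mod 31)  [q = 3: ≢ 1 ✓]
10^6 ≡ 2 (mod 31)  [q = 5: ≢ 1 ✓]
10^15 ≡ 1 shows ord(10) | 15, strictly less than φ(31); not a primitive root.

No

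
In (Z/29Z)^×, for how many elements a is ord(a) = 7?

φ(29) = 29 − 1 = 28 = 2^2 · 7.
In a cyclic group of order 28, there are φ(d) elements of order d for each divisor d of 28, and zero for non-divisors.
7 | 28, and φ(7) = 7 − 1 = 6.

6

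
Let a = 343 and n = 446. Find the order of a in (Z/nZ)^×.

Since 343 ∈ (Z/446Z)^×, its order divides φ(446) = φ(2)·φ(223) = 1·222 = 222 = 2 · 3 · 37.
Divisors of 222: 1, 2, 3, 6, 37, 74, 111, 222.
Check 343^d mod 446 for each divisor in increasing order:
343^1 ≡ 343
343^2 ≡ 351
343^3 ≡ 419
343^6 ≡ 283
343^37 ≡ 1
So ord_446(343) = 37.

37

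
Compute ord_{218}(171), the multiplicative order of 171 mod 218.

Since 171 ∈ (Z/218Z)^×, its order divides φ(218) = φ(2)·φ(109) = 1·108 = 108 = 2^2 · 3^3.
Divisors of 108: 1, 2, 3, 4, 6, 9, 12, 18, 27, 36, 54, 108.
Test each divisor d:
171^1 ≡ 171
171^2 ≡ 29
171^3 ≡ 163
171^4 ≡ 187
171^6 ≡ 191
171^9 ≡ 177
171^12 ≡ 75
171^18 ≡ 155
171^27 ≡ 185
171^36 ≡ 45
171^54 ≡ 217
171^108 ≡ 1
So ord_218(171) = 108.

108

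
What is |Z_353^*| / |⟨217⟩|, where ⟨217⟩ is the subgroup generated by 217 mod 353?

ord(217) | φ(353) = 353 − 1 = 352 = 2^5 · 11.
Divisors of 352: 1, 2, 4, 8, 11, 16, 22, 32, 44, 88, 176, 352.
Test each divisor d:
217^1 ≡ 217 (mod 353)
217^2 ≡ 140 (mod 353)
217^4 ≡ 185 (mod 353)
217^8 ≡ 337 (mod 353)
217^11 ≡ 1 (mod 353) ✓
So ord_353(217) = 11, hence |⟨217⟩| = 11.
[(Z/353Z)^× : ⟨217⟩] = 352/11 = 32.

32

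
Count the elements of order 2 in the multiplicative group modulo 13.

φ(13) = 13 − 1 = 12 = 2^2 · 3.
Since (Z/13Z)^× is cyclic of order 12, the number of elements of order d is φ(d) when d | 12 and 0 otherwise.
2 | 12, and φ(2) = 2 − 1 = 1.

1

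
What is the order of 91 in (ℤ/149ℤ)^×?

148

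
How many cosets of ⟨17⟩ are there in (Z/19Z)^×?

2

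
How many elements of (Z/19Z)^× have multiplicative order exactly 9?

φ(19) = 19 − 1 = 18 = 2 · 3^2.
Since (Z/19Z)^× is cyclic of order 18, the number of elements of order d is φ(d) when d | 18 and 0 otherwise.
9 = 3^2 divides 18, and φ(9) = 6.

6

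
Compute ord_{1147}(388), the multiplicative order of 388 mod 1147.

Since 388 ∈ (Z/1147Z)^×, its order divides φ(1147) = φ(31·37) = (31−1)·(37−1) = 30·36 = 1080 = 2^3 · 3^3 · 5.
Divisors of 1080: 1, 2, 3, 4, 5, 6, 8, 9, 10, 12, 15, 18, 20, 24, 27, 30, 36, 40, 45, 54, 60, 72, 90, 108, 120, 135, 180, 216, 270, 360, 540, 1080.
Check 388^d mod 1147 for each divisor in increasing order:
388^1 ≡ 388
388^2 ≡ 287
388^3 ≡ 97
388^4 ≡ 932
388^5 ≡ 311
388^6 ≡ 233
388^8 ≡ 345
388^9 ≡ 808
388^10 ≡ 373
388^12 ≡ 380
388^15 ≡ 156
388^18 ≡ 221
388^20 ≡ 342
388^24 ≡ 1025
388^27 ≡ 783
388^30 ≡ 249
388^36 ≡ 667
388^40 ≡ 1117
388^45 ≡ 993
388^54 ≡ 591
388^60 ≡ 63
388^72 ≡ 1000
388^90 ≡ 776
388^108 ≡ 593
388^120 ≡ 528
388^135 ≡ 931
388^180 ≡ 1
Therefore the multiplicative order of 388 modulo 1147 is 180.

180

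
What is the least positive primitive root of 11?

2

φ(11) = 11 − 1 = 10 = 2 · 5.
Test candidates g = 2, 3, … against the prime factors q ∈ {2, 5} of φ(11): g is a generator iff g^(10/q) ≢ 1 for every such q.
g = 2: 2^5 ≡ 10; 2^2 ≡ 4 — none is 1, so 2 is a primitive root.
So 2 is the smallest generator of (Z/11Z)^×.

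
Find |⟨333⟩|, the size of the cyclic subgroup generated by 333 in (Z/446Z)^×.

ord(333) | φ(446) = φ(2)·φ(223) = 1·222 = 222 = 2 · 3 · 37.
Divisors of 222: 1, 2, 3, 6, 37, 74, 111, 222.
Check 333^d mod 446 for each divisor in increasing order:
333^1 ≡ 333
333^2 ≡ 281
333^3 ≡ 359
333^6 ≡ 433
333^37 ≡ 39
333^74 ≡ 183
333^111 ≡ 1
Hence ord(333) = 111.

111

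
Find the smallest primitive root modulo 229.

6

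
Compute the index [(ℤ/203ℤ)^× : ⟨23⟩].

Since 23 ∈ (Z/203Z)^×, its order divides φ(203) = φ(7·29) = (7−1)·(29−1) = 6·28 = 168 = 2^3 · 3 · 7.
Divisors of 168: 1, 2, 3, 4, 6, 7, 8, 12, 14, 21, 24, 28, 42, 56, 84, 168.
Check 23^d mod 203 for each divisor in increasing order:
23^1 ≡ 23 (mod 203)
23^2 ≡ 123 (mod 203)
23^3 ≡ 190 (mod 203)
23^4 ≡ 107 (mod 203)
23^6 ≡ 169 (mod 203)
23^7 ≡ 30 (mod 203)
23^8 ≡ 81 (mod 203)
23^12 ≡ 141 (mod 203)
23^14 ≡ 88 (mod 203)
23^21 ≡ 1 (mod 203) ✓
The order of 23 is 21, so the subgroup it generates has 21 elements.
The index is φ(203) / ord(23) = 168 / 21 = 8.

8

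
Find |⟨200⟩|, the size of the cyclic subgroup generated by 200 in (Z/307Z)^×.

ord(200) | φ(307) = 307 − 1 = 306 = 2 · 3^2 · 17.
Divisors of 306: 1, 2, 3, 6, 9, 17, 18, 34, 51, 102, 153, 306.
Test each divisor d:
200^1 ≡ 200 (mod 307)
200^2 ≡ 90 (mod 307)
200^3 ≡ 194 (mod 307)
200^6 ≡ 182 (mod 307)
200^9 ≡ 3 (mod 307)
200^17 ≡ 20 (mod 307)
200^18 ≡ 9 (mod 307)
200^34 ≡ 93 (mod 307)
200^51 ≡ 18 (mod 307)
200^102 ≡ 17 (mod 307)
200^153 ≡ 306 (mod 307)
200^306 ≡ 1 (mod 307) ✓
So ord_307(200) = 306.

306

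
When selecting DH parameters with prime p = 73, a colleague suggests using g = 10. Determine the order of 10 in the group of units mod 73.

ord(10) | φ(73) = 73 − 1 = 72 = 2^3 · 3^2.
Divisors of 72: 1, 2, 3, 4, 6, 8, 9, 12, 18, 24, 36, 72.
Check 10^d mod 73 for each divisor in increasing order:
10^1 ≡ 10
10^2 ≡ 27
10^3 ≡ 51
10^4 ≡ 72
10^6 ≡ 46
10^8 ≡ 1
Therefore the multiplicative order of 10 modulo 73 is 8.

8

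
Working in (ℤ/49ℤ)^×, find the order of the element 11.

21

Since 11 ∈ (Z/49Z)^×, its order divides φ(49) = φ(7^2) = 7·(7−1) = 42 = 2 · 3 · 7.
Divisors of 42: 1, 2, 3, 6, 7, 14, 21, 42.
Compute 11^d (mod 49) for the divisors d until we hit 1:
11^1 ≡ 11 (mod 49)
11^2 ≡ 23 (mod 49)
11^3 ≡ 8 (mod 49)
11^6 ≡ 15 (mod 49)
11^7 ≡ 18 (mod 49)
11^14 ≡ 30 (mod 49)
11^21 ≡ 1 (mod 49) ✓
Therefore the multiplicative order of 11 modulo 49 is 21.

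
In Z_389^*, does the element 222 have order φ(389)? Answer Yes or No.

Yes

φ(389) = 389 − 1 = 388 = 2^2 · 97.
An element g generates (Z/389Z)^× iff g^(388/q) ≢ 1 (mod 389) for each prime q ∈ {2, 97}.
222^194 ≡ 388 (mod 389)  [q = 2: ≢ 1 ✓]
222^4 ≡ 157 (mod 389)  [q = 97: ≢ 1 ✓]
Every test exponent gives a nontrivial residue, hence 222 generates the full group.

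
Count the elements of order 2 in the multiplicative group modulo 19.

1

φ(19) = 19 − 1 = 18 = 2 · 3^2.
Since (Z/19Z)^× is cyclic of order 18, the number of elements of order d is φ(d) when d | 18 and 0 otherwise.
2 | 18, and φ(2) = 2 − 1 = 1.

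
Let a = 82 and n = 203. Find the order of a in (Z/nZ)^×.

Since 82 ∈ (Z/203Z)^×, its order divides φ(203) = φ(7·29) = (7−1)·(29−1) = 6·28 = 168 = 2^3 · 3 · 7.
Divisors of 168: 1, 2, 3, 4, 6, 7, 8, 12, 14, 21, 24, 28, 42, 56, 84, 168.
Compute 82^d (mod 203) for the divisors d until we hit 1:
82^1 ≡ 82
82^2 ≡ 25
82^3 ≡ 20
82^4 ≡ 16
82^6 ≡ 197
82^7 ≡ 117
82^8 ≡ 53
82^12 ≡ 36
82^14 ≡ 88
82^21 ≡ 146
82^24 ≡ 78
82^28 ≡ 30
82^42 ≡ 1
Hence ord(82) = 42.

42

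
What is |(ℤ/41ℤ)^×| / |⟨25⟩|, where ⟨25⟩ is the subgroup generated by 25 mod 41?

4

Since 25 ∈ (Z/41Z)^×, its order divides φ(41) = 41 − 1 = 40 = 2^3 · 5.
Divisors of 40: 1, 2, 4, 5, 8, 10, 20, 40.
Test each divisor d:
25^1 ≡ 25 (mod 41)
25^2 ≡ 10 (mod 41)
25^4 ≡ 18 (mod 41)
25^5 ≡ 40 (mod 41)
25^8 ≡ 37 (mod 41)
25^10 ≡ 1 (mod 41) ✓
The order of 25 is 10, so the subgroup it generates has 10 elements.
[(Z/41Z)^× : ⟨25⟩] = 40/10 = 4.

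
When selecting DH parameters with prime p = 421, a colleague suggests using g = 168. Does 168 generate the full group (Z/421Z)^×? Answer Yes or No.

Yes

φ(421) = 421 − 1 = 420 = 2^2 · 3 · 5 · 7.
Test 168^(420/q) mod 421 for each prime factor q of 420:
168^210 ≡ 420 (mod 421)  [q = 2: ≢ 1 ✓]
168^140 ≡ 20 (mod 421)  [q = 3: ≢ 1 ✓]
168^84 ≡ 354 (mod 421)  [q = 5: ≢ 1 ✓]
168^60 ≡ 385 (mod 421)  [q = 7: ≢ 1 ✓]
All checks pass, so 168 has order 420 and is a primitive root modulo 421.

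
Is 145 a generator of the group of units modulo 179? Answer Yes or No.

No

φ(179) = 179 − 1 = 178 = 2 · 89.
Test 145^(178/q) mod 179 for each prime factor q of 178:
145^89 ≡ 1 (mod 179)  [q = 2: ≡ 1 ✗]
145^2 ≡ 82 (mod 179)  [q = 89: ≢ 1 ✓]
The check at q = 2 fails, so 145 generates a proper subgroup.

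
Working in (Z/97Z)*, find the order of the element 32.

The order of 32 must divide φ(97) = 97 − 1 = 96 = 2^5 · 3.
Divisors of 96: 1, 2, 3, 4, 6, 8, 12, 16, 24, 32, 48, 96.
Check 32^d mod 97 for each divisor in increasing order:
32^1 ≡ 32
32^2 ≡ 54
32^3 ≡ 79
32^4 ≡ 6
32^6 ≡ 33
32^8 ≡ 36
32^12 ≡ 22
32^16 ≡ 35
32^24 ≡ 96
32^32 ≡ 61
32^48 ≡ 1
Hence ord(32) = 48.

48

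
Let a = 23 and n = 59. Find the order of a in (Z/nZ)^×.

58

By Lagrange's theorem, ord_59(23) divides φ(59) = 59 − 1 = 58 = 2 · 29.
Divisors of 58: 1, 2, 29, 58.
Compute 23^d (mod 59) for the divisors d until we hit 1:
23^1 ≡ 23 (mod 59)
23^2 ≡ 57 (mod 59)
23^29 ≡ 58 (mod 59)
23^58 ≡ 1 (mod 59) ✓
Hence ord(23) = 58.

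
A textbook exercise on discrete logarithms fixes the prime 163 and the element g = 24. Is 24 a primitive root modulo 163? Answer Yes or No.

φ(163) = 163 − 1 = 162 = 2 · 3^4.
An element g generates (Z/163Z)^× iff g^(162/q) ≢ 1 (mod 163) for each prime q ∈ {2, 3}.
24^81 ≡ 1 (mod 163)  [q = 2: ≡ 1 ✗]
24^54 ≡ 58 (mod 163)  [q = 3: ≢ 1 ✓]
Since 24^81 ≡ 1, the order of 24 divides 81 < 162, so 24 is not a primitive root.

No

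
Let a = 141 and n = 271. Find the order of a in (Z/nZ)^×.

ord(141) | φ(271) = 271 − 1 = 270 = 2 · 3^3 · 5.
Divisors of 270: 1, 2, 3, 5, 6, 9, 10, 15, 18, 27, 30, 45, 54, 90, 135, 270.
Check 141^d mod 271 for each divisor in increasing order:
141^1 ≡ 141 (mod 271)
141^2 ≡ 98 (mod 271)
141^3 ≡ 268 (mod 271)
141^5 ≡ 248 (mod 271)
141^6 ≡ 9 (mod 271)
141^9 ≡ 244 (mod 271)
141^10 ≡ 258 (mod 271)
141^15 ≡ 28 (mod 271)
141^18 ≡ 187 (mod 271)
141^27 ≡ 100 (mod 271)
141^30 ≡ 242 (mod 271)
141^45 ≡ 1 (mod 271) ✓
Therefore the multiplicative order of 141 modulo 271 is 45.

45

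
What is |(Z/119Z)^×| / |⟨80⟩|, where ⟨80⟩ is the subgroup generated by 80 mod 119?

2

ord(80) | φ(119) = φ(7·17) = (7−1)·(17−1) = 6·16 = 96 = 2^5 · 3.
Divisors of 96: 1, 2, 3, 4, 6, 8, 12, 16, 24, 32, 48, 96.
Compute 80^d (mod 119) for the divisors d until we hit 1:
80^1 ≡ 80 (mod 119)
80^2 ≡ 93 (mod 119)
80^3 ≡ 62 (mod 119)
80^4 ≡ 81 (mod 119)
80^6 ≡ 36 (mod 119)
80^8 ≡ 16 (mod 119)
80^12 ≡ 106 (mod 119)
80^16 ≡ 18 (mod 119)
80^24 ≡ 50 (mod 119)
80^32 ≡ 86 (mod 119)
80^48 ≡ 1 (mod 119) ✓
So ord_119(80) = 48, hence |⟨80⟩| = 48.
The index is φ(119) / ord(80) = 96 / 48 = 2.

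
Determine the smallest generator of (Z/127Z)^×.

φ(127) = 127 − 1 = 126 = 2 · 3^2 · 7.
Test candidates g = 2, 3, … against the prime factors q ∈ {2, 3, 7} of φ(127): g is a generator iff g^(126/q) ≢ 1 for every such q.
g = 2: 2^63 ≡ 1 — hits 1, so not a primitive root.
g = 3: 3^63 ≡ 126; 3^42 ≡ 107; 3^18 ≡ 4 — none is 1, so 3 is a primitive root.
So 3 is the smallest generator of (Z/127Z)^×.

3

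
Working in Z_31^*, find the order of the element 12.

The order of 12 must divide φ(31) = 31 − 1 = 30 = 2 · 3 · 5.
Divisors of 30: 1, 2, 3, 5, 6, 10, 15, 30.
Evaluate successive powers at the divisors of 30:
12^1 ≡ 12 (mod 31)
12^2 ≡ 20 (mod 31)
12^3 ≡ 23 (mod 31)
12^5 ≡ 26 (mod 31)
12^6 ≡ 2 (mod 31)
12^10 ≡ 25 (mod 31)
12^15 ≡ 30 (mod 31)
12^30 ≡ 1 (mod 31) ✓
Hence ord(12) = 30.

30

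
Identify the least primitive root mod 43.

φ(43) = 43 − 1 = 42 = 2 · 3 · 7.
g is a primitive root iff g^(42/q) ≢ 1 (mod 43) for each prime q ∈ {2, 3, 7}.
g = 2: 2^21 ≡ 42; 2^14 ≡ 1 — hits 1, so not a primitive root.
g = 3: 3^21 ≡ 42; 3^14 ≡ 36; 3^6 ≡ 41 — none is 1, so 3 is a primitive root.
Hence the least primitive root of 43 is 3.

3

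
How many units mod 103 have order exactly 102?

φ(103) = 103 − 1 = 102 = 2 · 3 · 17.
(Z/103Z)^× is cyclic (|G| = 102); a cyclic group of order m has exactly φ(d) elements of each order d | m, and none otherwise.
102 = 2 · 3 · 17 divides 102, and φ(102) = 32.

32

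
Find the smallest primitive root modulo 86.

φ(86) = φ(2)·φ(43) = 1·42 = 42 = 2 · 3 · 7.
Test candidates g = 2, 3, … against the prime factors q ∈ {2, 3, 7} of φ(86): g is a generator iff g^(42/q) ≢ 1 for every such q.
g = 2: gcd(2, 86) = 2 > 1, not a unit — skip.
g = 3: 3^21 ≡ 85; 3^14 ≡ 79; 3^6 ≡ 41 — none is 1, so 3 is a primitive root.
So 3 is the smallest generator of (Z/86Z)^×.

3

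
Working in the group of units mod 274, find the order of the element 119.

17

ord(119) | φ(274) = φ(2)·φ(137) = 1·136 = 136 = 2^3 · 17.
Divisors of 136: 1, 2, 4, 8, 17, 34, 68, 136.
Test each divisor d:
119^1 ≡ 119 (mod 274)
119^2 ≡ 187 (mod 274)
119^4 ≡ 171 (mod 274)
119^8 ≡ 197 (mod 274)
119^17 ≡ 1 (mod 274) ✓
Therefore the multiplicative order of 119 modulo 274 is 17.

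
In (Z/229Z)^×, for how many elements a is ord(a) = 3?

2

φ(229) = 229 − 1 = 228 = 2^2 · 3 · 19.
(Z/229Z)^× is cyclic (|G| = 228); a cyclic group of order m has exactly φ(d) elements of each order d | m, and none otherwise.
3 | 228, and φ(3) = 3 − 1 = 2.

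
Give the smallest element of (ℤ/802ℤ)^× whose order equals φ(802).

3

φ(802) = φ(2)·φ(401) = 1·400 = 400 = 2^4 · 5^2.
g is a primitive root iff g^(400/q) ≢ 1 (mod 802) for each prime q ∈ {2, 5}.
g = 2: gcd(2, 802) = 2 > 1, not a unit — skip.
g = 3: 3^200 ≡ 801; 3^80 ≡ 473 — none is 1, so 3 is a primitive root.
The smallest primitive root modulo 802 is 3.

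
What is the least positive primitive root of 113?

3

φ(113) = 113 − 1 = 112 = 2^4 · 7.
Test candidates g = 2, 3, … against the prime factors q ∈ {2, 7} of φ(113): g is a generator iff g^(112/q) ≢ 1 for every such q.
g = 2: 2^56 ≡ 1 — hits 1, so not a primitive root.
g = 3: 3^56 ≡ 112; 3^16 ≡ 49 — none is 1, so 3 is a primitive root.
Hence the least primitive root of 113 is 3.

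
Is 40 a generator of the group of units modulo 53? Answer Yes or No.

No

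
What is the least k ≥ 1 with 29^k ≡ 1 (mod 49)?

7

Since 29 ∈ (Z/49Z)^×, its order divides φ(49) = φ(7^2) = 7·(7−1) = 42 = 2 · 3 · 7.
Divisors of 42: 1, 2, 3, 6, 7, 14, 21, 42.
Check 29^d mod 49 for each divisor in increasing order:
29^1 ≡ 29 (mod 49)
29^2 ≡ 8 (mod 49)
29^3 ≡ 36 (mod 49)
29^6 ≡ 22 (mod 49)
29^7 ≡ 1 (mod 49) ✓
Hence ord(29) = 7.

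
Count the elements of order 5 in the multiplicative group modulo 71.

φ(71) = 71 − 1 = 70 = 2 · 5 · 7.
(Z/71Z)^× is cyclic (|G| = 70); a cyclic group of order m has exactly φ(d) elements of each order d | m, and none otherwise.
5 | 70, and φ(5) = 5 − 1 = 4.

4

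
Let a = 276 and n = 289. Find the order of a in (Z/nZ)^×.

Since 276 ∈ (Z/289Z)^×, its order divides φ(289) = φ(17^2) = 17·(17−1) = 272 = 2^4 · 17.
Divisors of 272: 1, 2, 4, 8, 16, 17, 34, 68, 136, 272.
Test each divisor d:
276^1 ≡ 276
276^2 ≡ 169
276^4 ≡ 239
276^8 ≡ 188
276^16 ≡ 86
276^17 ≡ 38
276^34 ≡ 288
276^68 ≡ 1
Therefore the multiplicative order of 276 modulo 289 is 68.

68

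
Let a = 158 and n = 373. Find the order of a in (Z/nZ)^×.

62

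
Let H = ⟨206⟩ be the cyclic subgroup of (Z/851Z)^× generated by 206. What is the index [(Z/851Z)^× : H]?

ord(206) | φ(851) = φ(23·37) = (23−1)·(37−1) = 22·36 = 792 = 2^3 · 3^2 · 11.
Divisors of 792: 1, 2, 3, 4, 6, 8, 9, 11, 12, 18, 22, 24, 33, 36, 44, 66, 72, 88, 99, 132, 198, 264, 396, 792.
Check 206^d mod 851 for each divisor in increasing order:
206^1 ≡ 206 (mod 851)
206^2 ≡ 737 (mod 851)
206^3 ≡ 344 (mod 851)
206^4 ≡ 231 (mod 851)
206^6 ≡ 47 (mod 851)
206^8 ≡ 599 (mod 851)
206^9 ≡ 850 (mod 851)
206^11 ≡ 114 (mod 851)
206^12 ≡ 507 (mod 851)
206^18 ≡ 1 (mod 851) ✓
Thus |⟨206⟩| = ord(206) = 18.
The index is φ(851) / ord(206) = 792 / 18 = 44.

44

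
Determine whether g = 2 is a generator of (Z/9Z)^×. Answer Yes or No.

Yes

φ(9) = φ(3^2) = 3·(3−1) = 6 = 2 · 3.
It suffices to check that the order of 2 is not a proper divisor of 6: compute 2^(6/q) for q ∈ {2, 3}.
2^3 ≡ 8 (mod 9)  [q = 2: ≢ 1 ✓]
2^2 ≡ 4 (mod 9)  [q = 3: ≢ 1 ✓]
Every test exponent gives a nontrivial residue, hence 2 generates the full group.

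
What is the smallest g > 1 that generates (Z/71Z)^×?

φ(71) = 71 − 1 = 70 = 2 · 5 · 7.
Test candidates g = 2, 3, … against the prime factors q ∈ {2, 5, 7} of φ(71): g is a generator iff g^(70/q) ≢ 1 for every such q.
g = 2: 2^35 ≡ 1 — hits 1, so not a primitive root.
g = 3: 3^35 ≡ 1 — hits 1, so not a primitive root.
g = 4: 4^35 ≡ 1 — hits 1, so not a primitive root.
g = 5: 5^35 ≡ 1 — hits 1, so not a primitive root.
g = 6: 6^35 ≡ 1 — hits 1, so not a primitive root.
g = 7: 7^35 ≡ 70; 7^14 ≡ 54; 7^10 ≡ 45 — none is 1, so 7 is a primitive root.
The smallest primitive root modulo 71 is 7.

7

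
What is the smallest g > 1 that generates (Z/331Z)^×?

3

φ(331) = 331 − 1 = 330 = 2 · 3 · 5 · 11.
Test candidates g = 2, 3, … against the prime factors q ∈ {2, 3, 5, 11} of φ(331): g is a generator iff g^(330/q) ≢ 1 for every such q.
g = 2: 2^165 ≡ 330; 2^110 ≡ 299; 2^66 ≡ 64; 2^30 ≡ 1 — hits 1, so not a primitive root.
g = 3: 3^165 ≡ 330; 3^110 ≡ 299; 3^66 ≡ 64; 3^30 ≡ 270 — none is 1, so 3 is a primitive root.
So 3 is the smallest generator of (Z/331Z)^×.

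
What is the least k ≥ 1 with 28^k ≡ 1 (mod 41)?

The order of 28 must divide φ(41) = 41 − 1 = 40 = 2^3 · 5.
Divisors of 40: 1, 2, 4, 5, 8, 10, 20, 40.
Compute 28^d (mod 41) for the divisors d until we hit 1:
28^1 ≡ 28 (mod 41)
28^2 ≡ 5 (mod 41)
28^4 ≡ 25 (mod 41)
28^5 ≡ 3 (mod 41)
28^8 ≡ 10 (mod 41)
28^10 ≡ 9 (mod 41)
28^20 ≡ 40 (mod 41)
28^40 ≡ 1 (mod 41) ✓
Therefore the multiplicative order of 28 modulo 41 is 40.

40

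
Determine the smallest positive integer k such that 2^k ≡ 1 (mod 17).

ord(2) | φ(17) = 17 − 1 = 16 = 2^4.
Divisors of 16: 1, 2, 4, 8, 16.
Evaluate successive powers at the divisors of 16:
2^1 ≡ 2
2^2 ≡ 4
2^4 ≡ 16
2^8 ≡ 1
Therefore the multiplicative order of 2 modulo 17 is 8.

8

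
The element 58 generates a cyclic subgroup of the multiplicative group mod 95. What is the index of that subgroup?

18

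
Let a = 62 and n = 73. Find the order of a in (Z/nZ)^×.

72

Since 62 ∈ (Z/73Z)^×, its order divides φ(73) = 73 − 1 = 72 = 2^3 · 3^2.
Divisors of 72: 1, 2, 3, 4, 6, 8, 9, 12, 18, 24, 36, 72.
Test each divisor d:
62^1 ≡ 62
62^2 ≡ 48
62^3 ≡ 56
62^4 ≡ 41
62^6 ≡ 70
62^8 ≡ 2
62^9 ≡ 51
62^12 ≡ 9
62^18 ≡ 46
62^24 ≡ 8
62^36 ≡ 72
62^72 ≡ 1
The smallest such exponent is 72, so the order of 62 is 72.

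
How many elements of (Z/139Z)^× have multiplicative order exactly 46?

22

φ(139) = 139 − 1 = 138 = 2 · 3 · 23.
(Z/139Z)^× is cyclic (|G| = 138); a cyclic group of order m has exactly φ(d) elements of each order d | m, and none otherwise.
46 = 2 · 23 divides 138, and φ(46) = 22.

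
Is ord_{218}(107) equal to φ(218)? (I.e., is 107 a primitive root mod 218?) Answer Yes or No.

No

φ(218) = φ(2)·φ(109) = 1·108 = 108 = 2^2 · 3^3.
It suffices to check that the order of 107 is not a proper divisor of 108: compute 107^(108/q) for q ∈ {2, 3}.
107^54 ≡ 217 (mod 218)  [q = 2: ≢ 1 ✓]
107^36 ≡ 1 (mod 218)  [q = 3: ≡ 1 ✗]
Since 107^36 ≡ 1, the order of 107 divides 36 < 108, so 107 is not a primitive root.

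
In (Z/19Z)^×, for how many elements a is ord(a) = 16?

φ(19) = 19 − 1 = 18 = 2 · 3^2.
In a cyclic group of order 18, there are φ(d) elements of order d for each divisor d of 18, and zero for non-divisors.
16 does not divide 18, so no element of (Z/19Z)^× has order 16.

0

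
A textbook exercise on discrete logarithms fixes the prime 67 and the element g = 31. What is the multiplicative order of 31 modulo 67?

The order of 31 must divide φ(67) = 67 − 1 = 66 = 2 · 3 · 11.
Divisors of 66: 1, 2, 3, 6, 11, 22, 33, 66.
Test each divisor d:
31^1 ≡ 31 (mod 67)
31^2 ≡ 23 (mod 67)
31^3 ≡ 43 (mod 67)
31^6 ≡ 40 (mod 67)
31^11 ≡ 30 (mod 67)
31^22 ≡ 29 (mod 67)
31^33 ≡ 66 (mod 67)
31^66 ≡ 1 (mod 67) ✓
So ord_67(31) = 66.

66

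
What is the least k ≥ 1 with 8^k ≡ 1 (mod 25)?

20

By Lagrange's theorem, ord_25(8) divides φ(25) = φ(5^2) = 5·(5−1) = 20 = 2^2 · 5.
Divisors of 20: 1, 2, 4, 5, 10, 20.
Compute 8^d (mod 25) for the divisors d until we hit 1:
8^1 ≡ 8 (mod 25)
8^2 ≡ 14 (mod 25)
8^4 ≡ 21 (mod 25)
8^5 ≡ 18 (mod 25)
8^10 ≡ 24 (mod 25)
8^20 ≡ 1 (mod 25) ✓
Hence ord(8) = 20.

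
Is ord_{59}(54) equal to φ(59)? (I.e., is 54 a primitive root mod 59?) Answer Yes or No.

Yes

φ(59) = 59 − 1 = 58 = 2 · 29.
It suffices to check that the order of 54 is not a proper divisor of 58: compute 54^(58/q) for q ∈ {2, 29}.
54^29 ≡ 58 (mod 59)  [q = 2: ≢ 1 ✓]
54^2 ≡ 25 (mod 59)  [q = 29: ≢ 1 ✓]
Every test exponent gives a nontrivial residue, hence 54 generates the full group.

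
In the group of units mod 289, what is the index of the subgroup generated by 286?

1

Since 286 ∈ (Z/289Z)^×, its order divides φ(289) = φ(17^2) = 17·(17−1) = 272 = 2^4 · 17.
Divisors of 272: 1, 2, 4, 8, 16, 17, 34, 68, 136, 272.
Test each divisor d:
286^1 ≡ 286 (mod 289)
286^2 ≡ 9 (mod 289)
286^4 ≡ 81 (mod 289)
286^8 ≡ 203 (mod 289)
286^16 ≡ 171 (mod 289)
286^17 ≡ 65 (mod 289)
286^34 ≡ 179 (mod 289)
286^68 ≡ 251 (mod 289)
286^136 ≡ 288 (mod 289)
286^272 ≡ 1 (mod 289) ✓
The order of 286 is 272, so the subgroup it generates has 272 elements.
Index = |(Z/289Z)^×| / |⟨286⟩| = 272 / 272 = 1.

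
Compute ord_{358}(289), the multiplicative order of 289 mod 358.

89

Since 289 ∈ (Z/358Z)^×, its order divides φ(358) = φ(2)·φ(179) = 1·178 = 178 = 2 · 89.
Divisors of 178: 1, 2, 89, 178.
Compute 289^d (mod 358) for the divisors d until we hit 1:
289^1 ≡ 289 (mod 358)
289^2 ≡ 107 (mod 358)
289^89 ≡ 1 (mod 358) ✓
The smallest such exponent is 89, so the order of 289 is 89.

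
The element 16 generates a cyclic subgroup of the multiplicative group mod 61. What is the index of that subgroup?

By Lagrange's theorem, ord_61(16) divides φ(61) = 61 − 1 = 60 = 2^2 · 3 · 5.
Divisors of 60: 1, 2, 3, 4, 5, 6, 10, 12, 15, 20, 30, 60.
Check 16^d mod 61 for each divisor in increasing order:
16^1 ≡ 16
16^2 ≡ 12
16^3 ≡ 9
16^4 ≡ 22
16^5 ≡ 47
16^6 ≡ 20
16^10 ≡ 13
16^12 ≡ 34
16^15 ≡ 1
So ord_61(16) = 15, hence |⟨16⟩| = 15.
[(Z/61Z)^× : ⟨16⟩] = 60/15 = 4.

4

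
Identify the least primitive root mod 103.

φ(103) = 103 − 1 = 102 = 2 · 3 · 17.
g is a primitive root iff g^(102/q) ≢ 1 (mod 103) for each prime q ∈ {2, 3, 17}.
g = 2: 2^51 ≡ 1 — hits 1, so not a primitive root.
g = 3: 3^51 ≡ 102; 3^34 ≡ 1 — hits 1, so not a primitive root.
g = 4: 4^51 ≡ 1 — hits 1, so not a primitive root.
g = 5: 5^51 ≡ 102; 5^34 ≡ 56; 5^6 ≡ 72 — none is 1, so 5 is a primitive root.
The smallest primitive root modulo 103 is 5.

5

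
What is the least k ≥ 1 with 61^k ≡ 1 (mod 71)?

Since 61 ∈ (Z/71Z)^×, its order divides φ(71) = 71 − 1 = 70 = 2 · 5 · 7.
Divisors of 70: 1, 2, 5, 7, 10, 14, 35, 70.
Test each divisor d:
61^1 ≡ 61 (mod 71)
61^2 ≡ 29 (mod 71)
61^5 ≡ 39 (mod 71)
61^7 ≡ 66 (mod 71)
61^10 ≡ 30 (mod 71)
61^14 ≡ 25 (mod 71)
61^35 ≡ 70 (mod 71)
61^70 ≡ 1 (mod 71) ✓
The smallest such exponent is 70, so the order of 61 is 70.

70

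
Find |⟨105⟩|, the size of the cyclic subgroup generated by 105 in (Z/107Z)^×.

53

The order of 105 must divide φ(107) = 107 − 1 = 106 = 2 · 53.
Divisors of 106: 1, 2, 53, 106.
Test each divisor d:
105^1 ≡ 105 (mod 107)
105^2 ≡ 4 (mod 107)
105^53 ≡ 1 (mod 107) ✓
Therefore the multiplicative order of 105 modulo 107 is 53.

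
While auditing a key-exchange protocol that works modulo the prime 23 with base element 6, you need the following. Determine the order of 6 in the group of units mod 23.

ord(6) | φ(23) = 23 − 1 = 22 = 2 · 11.
Divisors of 22: 1, 2, 11, 22.
Check 6^d mod 23 for each divisor in increasing order:
6^1 ≡ 6 (mod 23)
6^2 ≡ 13 (mod 23)
6^11 ≡ 1 (mod 23) ✓
Hence ord(6) = 11.

11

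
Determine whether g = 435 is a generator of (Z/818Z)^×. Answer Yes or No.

Yes

φ(818) = φ(2)·φ(409) = 1·408 = 408 = 2^3 · 3 · 17.
It suffices to check that the order of 435 is not a proper divisor of 408: compute 435^(408/q) for q ∈ {2, 3, 17}.
435^204 ≡ 817 (mod 818)  [q = 2: ≢ 1 ✓]
435^136 ≡ 355 (mod 818)  [q = 3: ≢ 1 ✓]
435^24 ≡ 345 (mod 818)  [q = 17: ≢ 1 ✓]
None equal 1, so ord_818(435) = 408: 435 is a primitive root.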